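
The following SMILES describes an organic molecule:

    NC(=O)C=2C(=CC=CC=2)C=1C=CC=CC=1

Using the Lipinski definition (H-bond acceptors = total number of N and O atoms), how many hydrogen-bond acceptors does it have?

2

N atoms: 1; O atoms: 1.
Lipinski HBA = 1 + 1 = 2.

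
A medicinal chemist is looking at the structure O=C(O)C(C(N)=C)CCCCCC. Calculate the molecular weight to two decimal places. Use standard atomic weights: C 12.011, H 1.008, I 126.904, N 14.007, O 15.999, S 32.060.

185.27 g/mol

First, the molecular formula is C10H19NO2 (counting implicit H from valence).
  C: 10 × 12.011 = 120.110
  H: 19 × 1.008 = 19.152
  N: 1 × 14.007 = 14.007
  O: 2 × 15.999 = 31.998
Sum: 10×12.011 + 19×1.008 + 1×14.007 + 2×15.999 = 185.267 → 185.27 g/mol.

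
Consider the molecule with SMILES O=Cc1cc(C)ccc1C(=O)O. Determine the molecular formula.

Walk through each heavy atom and fill implicit hydrogens from standard valence (C 4, N 3, O 2, S 2, halogen 1); for lowercase aromatic atoms, an aromatic c carries 1 H when it has two neighbours and 0 H with three, and aromatic n carries 0 H:
  atom 1: O, bond orders sum to 2 (valence 2) → 0 H
  atom 2: C, bond orders sum to 3 (valence 4) → 1 H
  atom 3: aromatic c, 3 neighbours → 0 H
  atom 4: aromatic c, 2 neighbours → 1 H
  atom 5: aromatic c, 3 neighbours → 0 H
  atom 6: C, bond orders sum to 1 (valence 4) → 3 H
  atom 7: aromatic c, 2 neighbours → 1 H
  atom 8: aromatic c, 2 neighbours → 1 H
  atom 9: aromatic c, 3 neighbours → 0 H
  atom 10: C, bond orders sum to 4 (valence 4) → 0 H
  atom 11: O, bond orders sum to 2 (valence 2) → 0 H
  atom 12: O, bond orders sum to 1 (valence 2) → 1 H
Totals → C:9, H:8, O:3.

C9H8O3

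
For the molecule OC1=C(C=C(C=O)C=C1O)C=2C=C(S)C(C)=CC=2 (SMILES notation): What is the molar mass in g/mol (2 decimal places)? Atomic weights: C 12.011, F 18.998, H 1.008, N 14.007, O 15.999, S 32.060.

First, the molecular formula is C14H12O3S (counting implicit H from valence).
  C: 14 × 12.011 = 168.154
  H: 12 × 1.008 = 12.096
  O: 3 × 15.999 = 47.997
  S: 1 × 32.060 = 32.060
Sum: 14×12.011 + 12×1.008 + 3×15.999 + 1×32.060 = 260.307 → 260.31 g/mol.

260.31 g/mol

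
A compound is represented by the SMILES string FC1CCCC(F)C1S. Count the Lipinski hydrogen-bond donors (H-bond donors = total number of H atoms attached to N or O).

0

Donors: find every N or O and count the H atoms it carries.
  (no N or O atoms present)
Lipinski HBD = 0.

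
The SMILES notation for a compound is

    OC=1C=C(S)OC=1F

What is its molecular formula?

C4H3FO2S

Walk through each heavy atom and fill implicit hydrogens from standard valence (C 4, N 3, O 2, S 2, halogen 1):
  atom 1: O, bond orders sum to 1 (valence 2) → 1 H
  atom 2: C, bond orders sum to 4 (valence 4) → 0 H
  atom 3: C, bond orders sum to 3 (valence 4) → 1 H
  atom 4: C, bond orders sum to 4 (valence 4) → 0 H
  atom 5: S, bond orders sum to 1 (valence 2) → 1 H
  atom 6: O, bond orders sum to 2 (valence 2) → 0 H
  atom 7: C, bond orders sum to 4 (valence 4) → 0 H
  atom 8: F (halogen, monovalent) → 0 H
Totals → C:4, H:3, F:1, O:2, S:1.
In Hill order: C4H3FO2S.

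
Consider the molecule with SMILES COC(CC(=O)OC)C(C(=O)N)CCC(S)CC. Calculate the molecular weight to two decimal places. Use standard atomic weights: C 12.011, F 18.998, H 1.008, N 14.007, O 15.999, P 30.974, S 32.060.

277.38 g/mol

First, the molecular formula is C12H23NO4S (counting implicit H from valence).
  C: 12 × 12.011 = 144.132
  H: 23 × 1.008 = 23.184
  N: 1 × 14.007 = 14.007
  O: 4 × 15.999 = 63.996
  S: 1 × 32.060 = 32.060
Sum: 12×12.011 + 23×1.008 + 1×14.007 + 4×15.999 + 1×32.060 = 277.379 → 277.38 g/mol.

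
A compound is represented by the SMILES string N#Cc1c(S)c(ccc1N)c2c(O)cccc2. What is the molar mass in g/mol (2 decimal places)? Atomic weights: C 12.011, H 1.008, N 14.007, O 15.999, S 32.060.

First, the molecular formula is C13H10N2OS (counting implicit H from valence).
  C: 13 × 12.011 = 156.143
  H: 10 × 1.008 = 10.080
  N: 2 × 14.007 = 28.014
  O: 1 × 15.999 = 15.999
  S: 1 × 32.060 = 32.060
Sum: 13×12.011 + 10×1.008 + 2×14.007 + 1×15.999 + 1×32.060 = 242.296 → 242.30 g/mol.

242.30 g/mol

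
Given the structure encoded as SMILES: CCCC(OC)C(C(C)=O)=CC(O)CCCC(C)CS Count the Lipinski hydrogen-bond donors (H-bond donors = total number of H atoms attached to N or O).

1

Donors: find every N or O and count the H atoms it carries.
  atom 5 (O): bond orders sum to 2 → 0 H
  atom 10 (O): bond orders sum to 2 → 0 H
  atom 13 (O): bond orders sum to 1 → 1 H
Lipinski HBD = 1.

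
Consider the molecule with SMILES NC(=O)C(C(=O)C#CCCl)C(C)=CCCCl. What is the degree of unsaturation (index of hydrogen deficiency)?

Molecular formula: C11H13Cl2NO2.
DoU = (2C + 2 + N − H − X) / 2, where X is the halogen count and O/S are ignored.
    = (2·11 + 2 + 1 − 13 − 2) / 2 = 10 / 2 = 5.

5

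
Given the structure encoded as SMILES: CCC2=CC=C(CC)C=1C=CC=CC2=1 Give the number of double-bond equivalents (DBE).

7

Molecular formula: C14H16.
DoU = (2C + 2 + N − H − X) / 2, where X is the halogen count and O/S are ignored.
    = (2·14 + 2 + 0 − 16 − 0) / 2 = 14 / 2 = 7.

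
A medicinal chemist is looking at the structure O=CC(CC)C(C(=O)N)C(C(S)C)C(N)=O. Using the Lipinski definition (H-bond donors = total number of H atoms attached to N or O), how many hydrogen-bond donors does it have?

4

Donors: find every N or O and count the H atoms it carries.
  atom 1 (O): bond orders sum to 2 → 0 H
  atom 8 (O): bond orders sum to 2 → 0 H
  atom 9 (N): bond orders sum to 1 → 2 H
  atom 15 (N): bond orders sum to 1 → 2 H
  atom 16 (O): bond orders sum to 2 → 0 H
Lipinski HBD = 4.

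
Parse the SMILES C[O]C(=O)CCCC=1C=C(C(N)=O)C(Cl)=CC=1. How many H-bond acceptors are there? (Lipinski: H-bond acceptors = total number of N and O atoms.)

N atoms: 1; O atoms: 3.
Lipinski HBA = 1 + 3 = 4.

4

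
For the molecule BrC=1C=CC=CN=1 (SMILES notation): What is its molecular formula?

Walk through each heavy atom and fill implicit hydrogens from standard valence (C 4, N 3, O 2, S 2, halogen 1):
  atom 1: Br (halogen, monovalent) → 0 H
  atom 2: C, bond orders sum to 4 (valence 4) → 0 H
  atom 3: C, bond orders sum to 3 (valence 4) → 1 H
  atom 4: C, bond orders sum to 3 (valence 4) → 1 H
  atom 5: C, bond orders sum to 3 (valence 4) → 1 H
  atom 6: C, bond orders sum to 3 (valence 4) → 1 H
  atom 7: N, bond orders sum to 3 (valence 3) → 0 H
Totals → C:5, H:4, Br:1, N:1.
In Hill order: C5H4BrN.

C5H4BrN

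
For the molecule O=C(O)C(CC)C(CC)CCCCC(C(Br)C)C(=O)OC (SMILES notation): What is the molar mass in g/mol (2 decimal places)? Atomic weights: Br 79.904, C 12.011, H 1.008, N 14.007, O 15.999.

365.31 g/mol

First, the molecular formula is C16H29BrO4 (counting implicit H from valence).
  Br: 1 × 79.904 = 79.904
  C: 16 × 12.011 = 192.176
  H: 29 × 1.008 = 29.232
  O: 4 × 15.999 = 63.996
Sum: 1×79.904 + 16×12.011 + 29×1.008 + 4×15.999 = 365.308 → 365.31 g/mol.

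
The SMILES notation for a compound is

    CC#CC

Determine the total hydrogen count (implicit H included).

Walk through each heavy atom and fill implicit hydrogens from standard valence (C 4, N 3, O 2, S 2, halogen 1):
  atom 1: C, bond orders sum to 1 (valence 4) → 3 H
  atom 2: C, bond orders sum to 4 (valence 4) → 0 H
  atom 3: C, bond orders sum to 4 (valence 4) → 0 H
  atom 4: C, bond orders sum to 1 (valence 4) → 3 H
Total hydrogens: 6.

6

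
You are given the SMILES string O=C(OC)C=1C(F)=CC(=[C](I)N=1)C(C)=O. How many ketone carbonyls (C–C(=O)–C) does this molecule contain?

The ketone motif appears at heavy-atom position 13 in the SMILES.
Other groups present: 1 ester.
Ketone count: 1.

1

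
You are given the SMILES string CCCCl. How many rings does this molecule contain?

0

In SMILES, each pair of matching ring-closure digits denotes one ring-closing bond; the number of such bonds equals the number of independent rings.
Ring-closure bonds here: 0.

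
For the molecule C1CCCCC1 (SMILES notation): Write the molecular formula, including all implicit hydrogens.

C6H12

Walk through each heavy atom and fill implicit hydrogens from standard valence (C 4, N 3, O 2, S 2, halogen 1):
  atom 1: C, bond orders sum to 2 (valence 4) → 2 H
  atom 2: C, bond orders sum to 2 (valence 4) → 2 H
  atom 3: C, bond orders sum to 2 (valence 4) → 2 H
  atom 4: C, bond orders sum to 2 (valence 4) → 2 H
  atom 5: C, bond orders sum to 2 (valence 4) → 2 H
  atom 6: C, bond orders sum to 2 (valence 4) → 2 H
Totals → C:6, H:12.
In Hill order: C6H12.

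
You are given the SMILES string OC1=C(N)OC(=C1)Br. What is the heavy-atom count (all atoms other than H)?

8

Every atom symbol written in the SMILES (organic subset) is one heavy atom; implicit H are not written.
Heavy atoms by element → Br:1, C:4, N:1, O:2.
Total: 8.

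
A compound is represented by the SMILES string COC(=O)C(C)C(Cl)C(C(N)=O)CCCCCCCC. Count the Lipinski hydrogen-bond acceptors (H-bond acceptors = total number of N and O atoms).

N atoms: 1; O atoms: 3.
Lipinski HBA = 1 + 3 = 4.

4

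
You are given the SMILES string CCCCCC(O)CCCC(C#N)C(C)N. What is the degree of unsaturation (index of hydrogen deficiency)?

2

Degree of unsaturation = (number of rings) + (number of π bonds).
Ring closures in the SMILES: 0.
π bonds: 1 triple bond (each 2 DoU) → 2 DoU from unsaturation.
Total DoU = 0 + 2 = 2.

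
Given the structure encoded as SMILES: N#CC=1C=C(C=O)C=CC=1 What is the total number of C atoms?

Count every carbon token in the SMILES (each C, including those in ring-closure positions and inside branches).
Carbon count: 8.

8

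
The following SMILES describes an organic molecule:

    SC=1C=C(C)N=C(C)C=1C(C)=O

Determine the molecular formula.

Walk through each heavy atom and fill implicit hydrogens from standard valence (C 4, N 3, O 2, S 2, halogen 1):
  atom 1: S, bond orders sum to 1 (valence 2) → 1 H
  atom 2: C, bond orders sum to 4 (valence 4) → 0 H
  atom 3: C, bond orders sum to 3 (valence 4) → 1 H
  atom 4: C, bond orders sum to 4 (valence 4) → 0 H
  atom 5: C, bond orders sum to 1 (valence 4) → 3 H
  atom 6: N, bond orders sum to 3 (valence 3) → 0 H
  atom 7: C, bond orders sum to 4 (valence 4) → 0 H
  atom 8: C, bond orders sum to 1 (valence 4) → 3 H
  atom 9: C, bond orders sum to 4 (valence 4) → 0 H
  atom 10: C, bond orders sum to 4 (valence 4) → 0 H
  atom 11: C, bond orders sum to 1 (valence 4) → 3 H
  atom 12: O, bond orders sum to 2 (valence 2) → 0 H
Totals → C:9, H:11, N:1, O:1, S:1.

C9H11NOS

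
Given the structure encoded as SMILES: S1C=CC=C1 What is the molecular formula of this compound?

Walk through each heavy atom and fill implicit hydrogens from standard valence (C 4, N 3, O 2, S 2, halogen 1):
  atom 1: S, bond orders sum to 2 (valence 2) → 0 H
  atom 2: C, bond orders sum to 3 (valence 4) → 1 H
  atom 3: C, bond orders sum to 3 (valence 4) → 1 H
  atom 4: C, bond orders sum to 3 (valence 4) → 1 H
  atom 5: C, bond orders sum to 3 (valence 4) → 1 H
Totals → C:4, H:4, S:1.

C4H4S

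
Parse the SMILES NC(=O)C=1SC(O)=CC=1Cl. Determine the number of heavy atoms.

10

Every atom symbol written in the SMILES (organic subset) is one heavy atom; implicit H are not written.
Heavy atoms by element → C:5, Cl:1, N:1, O:2, S:1.
Total: 10.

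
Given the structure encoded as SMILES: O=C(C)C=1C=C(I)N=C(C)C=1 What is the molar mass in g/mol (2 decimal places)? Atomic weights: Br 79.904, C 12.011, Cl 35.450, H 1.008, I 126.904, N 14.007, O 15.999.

First, the molecular formula is C8H8INO (counting implicit H from valence).
  C: 8 × 12.011 = 96.088
  H: 8 × 1.008 = 8.064
  I: 1 × 126.904 = 126.904
  N: 1 × 14.007 = 14.007
  O: 1 × 15.999 = 15.999
Sum: 8×12.011 + 8×1.008 + 1×126.904 + 1×14.007 + 1×15.999 = 261.062 → 261.06 g/mol.

261.06 g/mol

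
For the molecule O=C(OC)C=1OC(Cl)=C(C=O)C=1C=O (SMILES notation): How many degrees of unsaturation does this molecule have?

6

Degree of unsaturation = (number of rings) + (number of π bonds).
Ring closures in the SMILES: 1.
π bonds: 5 double bonds (each 1 DoU) → 5 DoU from unsaturation.
Total DoU = 1 + 5 = 6.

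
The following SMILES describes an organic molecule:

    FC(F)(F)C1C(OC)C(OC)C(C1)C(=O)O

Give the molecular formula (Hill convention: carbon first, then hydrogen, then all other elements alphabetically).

Walk through each heavy atom and fill implicit hydrogens from standard valence (C 4, N 3, O 2, S 2, halogen 1):
  atom 1: F (halogen, monovalent) → 0 H
  atom 2: C, bond orders sum to 4 (valence 4) → 0 H
  atom 3: F (halogen, monovalent) → 0 H
  atom 4: F (halogen, monovalent) → 0 H
  atom 5: C, bond orders sum to 3 (valence 4) → 1 H
  atom 6: C, bond orders sum to 3 (valence 4) → 1 H
  atom 7: O, bond orders sum to 2 (valence 2) → 0 H
  atom 8: C, bond orders sum to 1 (valence 4) → 3 H
  atom 9: C, bond orders sum to 3 (valence 4) → 1 H
  atom 10: O, bond orders sum to 2 (valence 2) → 0 H
  atom 11: C, bond orders sum to 1 (valence 4) → 3 H
  atom 12: C, bond orders sum to 3 (valence 4) → 1 H
  atom 13: C, bond orders sum to 2 (valence 4) → 2 H
  atom 14: C, bond orders sum to 4 (valence 4) → 0 H
  atom 15: O, bond orders sum to 2 (valence 2) → 0 H
  atom 16: O, bond orders sum to 1 (valence 2) → 1 H
Totals → C:9, H:13, F:3, O:4.
In Hill order: C9H13F3O4.

C9H13F3O4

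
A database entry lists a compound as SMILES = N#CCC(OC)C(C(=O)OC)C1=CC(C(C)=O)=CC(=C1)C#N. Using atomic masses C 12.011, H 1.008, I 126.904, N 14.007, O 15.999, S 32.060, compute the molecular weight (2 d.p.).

300.31 g/mol

First, the molecular formula is C16H16N2O4 (counting implicit H from valence).
  C: 16 × 12.011 = 192.176
  H: 16 × 1.008 = 16.128
  N: 2 × 14.007 = 28.014
  O: 4 × 15.999 = 63.996
Sum: 16×12.011 + 16×1.008 + 2×14.007 + 4×15.999 = 300.314 → 300.31 g/mol.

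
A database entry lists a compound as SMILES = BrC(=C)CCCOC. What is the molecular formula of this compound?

C6H11BrO

Walk through each heavy atom and fill implicit hydrogens from standard valence (C 4, N 3, O 2, S 2, halogen 1):
  atom 1: Br (halogen, monovalent) → 0 H
  atom 2: C, bond orders sum to 4 (valence 4) → 0 H
  atom 3: C, bond orders sum to 2 (valence 4) → 2 H
  atom 4: C, bond orders sum to 2 (valence 4) → 2 H
  atom 5: C, bond orders sum to 2 (valence 4) → 2 H
  atom 6: C, bond orders sum to 2 (valence 4) → 2 H
  atom 7: O, bond orders sum to 2 (valence 2) → 0 H
  atom 8: C, bond orders sum to 1 (valence 4) → 3 H
Totals → C:6, H:11, Br:1, O:1.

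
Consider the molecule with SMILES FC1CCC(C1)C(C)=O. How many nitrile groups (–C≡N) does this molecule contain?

Scan the SMILES for the nitrile motif — none present.
Groups that are present: 1 ketone.

0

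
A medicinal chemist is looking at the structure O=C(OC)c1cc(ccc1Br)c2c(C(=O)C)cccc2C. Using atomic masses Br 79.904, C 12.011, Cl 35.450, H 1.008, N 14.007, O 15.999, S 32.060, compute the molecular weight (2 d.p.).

First, the molecular formula is C17H15BrO3 (counting implicit H from valence).
  Br: 1 × 79.904 = 79.904
  C: 17 × 12.011 = 204.187
  H: 15 × 1.008 = 15.120
  O: 3 × 15.999 = 47.997
Sum: 1×79.904 + 17×12.011 + 15×1.008 + 3×15.999 = 347.208 → 347.21 g/mol.

347.21 g/mol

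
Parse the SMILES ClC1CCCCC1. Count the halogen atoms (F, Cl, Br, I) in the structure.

Halogen atoms appear at heavy-atom position 1 (1×Cl).
Halogen count: 1.

1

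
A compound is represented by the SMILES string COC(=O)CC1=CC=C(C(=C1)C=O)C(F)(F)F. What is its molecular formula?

Walk through each heavy atom and fill implicit hydrogens from standard valence (C 4, N 3, O 2, S 2, halogen 1):
  atom 1: C, bond orders sum to 1 (valence 4) → 3 H
  atom 2: O, bond orders sum to 2 (valence 2) → 0 H
  atom 3: C, bond orders sum to 4 (valence 4) → 0 H
  atom 4: O, bond orders sum to 2 (valence 2) → 0 H
  atom 5: C, bond orders sum to 2 (valence 4) → 2 H
  atom 6: C, bond orders sum to 4 (valence 4) → 0 H
  atom 7: C, bond orders sum to 3 (valence 4) → 1 H
  atom 8: C, bond orders sum to 3 (valence 4) → 1 H
  atom 9: C, bond orders sum to 4 (valence 4) → 0 H
  atom 10: C, bond orders sum to 4 (valence 4) → 0 H
  atom 11: C, bond orders sum to 3 (valence 4) → 1 H
  atom 12: C, bond orders sum to 3 (valence 4) → 1 H
  atom 13: O, bond orders sum to 2 (valence 2) → 0 H
  atom 14: C, bond orders sum to 4 (valence 4) → 0 H
  atom 15: F (halogen, monovalent) → 0 H
  atom 16: F (halogen, monovalent) → 0 H
  atom 17: F (halogen, monovalent) → 0 H
Totals → C:11, H:9, F:3, O:3.

C11H9F3O3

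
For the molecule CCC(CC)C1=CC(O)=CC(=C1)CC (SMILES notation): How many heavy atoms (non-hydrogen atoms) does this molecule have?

14

Every atom symbol written in the SMILES (organic subset) is one heavy atom; implicit H are not written.
Heavy atoms by element → C:13, O:1.
Total: 14.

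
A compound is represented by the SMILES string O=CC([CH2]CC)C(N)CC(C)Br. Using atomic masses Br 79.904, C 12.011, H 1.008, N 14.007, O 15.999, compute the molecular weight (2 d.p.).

First, the molecular formula is C9H18BrNO (counting implicit H from valence).
  Br: 1 × 79.904 = 79.904
  C: 9 × 12.011 = 108.099
  H: 18 × 1.008 = 18.144
  N: 1 × 14.007 = 14.007
  O: 1 × 15.999 = 15.999
Sum: 1×79.904 + 9×12.011 + 18×1.008 + 1×14.007 + 1×15.999 = 236.153 → 236.15 g/mol.

236.15 g/mol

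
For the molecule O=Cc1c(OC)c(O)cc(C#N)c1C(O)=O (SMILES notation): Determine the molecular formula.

C10H7NO5

Walk through each heavy atom and fill implicit hydrogens from standard valence (C 4, N 3, O 2, S 2, halogen 1); for lowercase aromatic atoms, an aromatic c carries 1 H when it has two neighbours and 0 H with three, and aromatic n carries 0 H:
  atom 1: O, bond orders sum to 2 (valence 2) → 0 H
  atom 2: C, bond orders sum to 3 (valence 4) → 1 H
  atom 3: aromatic c, 3 neighbours → 0 H
  atom 4: aromatic c, 3 neighbours → 0 H
  atom 5: O, bond orders sum to 2 (valence 2) → 0 H
  atom 6: C, bond orders sum to 1 (valence 4) → 3 H
  atom 7: aromatic c, 3 neighbours → 0 H
  atom 8: O, bond orders sum to 1 (valence 2) → 1 H
  atom 9: aromatic c, 2 neighbours → 1 H
  atom 10: aromatic c, 3 neighbours → 0 H
  atom 11: C, bond orders sum to 4 (valence 4) → 0 H
  atom 12: N, bond orders sum to 3 (valence 3) → 0 H
  atom 13: aromatic c, 3 neighbours → 0 H
  atom 14: C, bond orders sum to 4 (valence 4) → 0 H
  atom 15: O, bond orders sum to 1 (valence 2) → 1 H
  atom 16: O, bond orders sum to 2 (valence 2) → 0 H
Totals → C:10, H:7, N:1, O:5.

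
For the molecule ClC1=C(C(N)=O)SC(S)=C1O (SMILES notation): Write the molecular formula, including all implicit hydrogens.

C5H4ClNO2S2

Walk through each heavy atom and fill implicit hydrogens from standard valence (C 4, N 3, O 2, S 2, halogen 1):
  atom 1: Cl (halogen, monovalent) → 0 H
  atom 2: C, bond orders sum to 4 (valence 4) → 0 H
  atom 3: C, bond orders sum to 4 (valence 4) → 0 H
  atom 4: C, bond orders sum to 4 (valence 4) → 0 H
  atom 5: N, bond orders sum to 1 (valence 3) → 2 H
  atom 6: O, bond orders sum to 2 (valence 2) → 0 H
  atom 7: S, bond orders sum to 2 (valence 2) → 0 H
  atom 8: C, bond orders sum to 4 (valence 4) → 0 H
  atom 9: S, bond orders sum to 1 (valence 2) → 1 H
  atom 10: C, bond orders sum to 4 (valence 4) → 0 H
  atom 11: O, bond orders sum to 1 (valence 2) → 1 H
Totals → C:5, H:4, Cl:1, N:1, O:2, S:2.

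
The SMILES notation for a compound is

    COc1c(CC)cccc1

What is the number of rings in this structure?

In SMILES, each pair of matching ring-closure digits denotes one ring-closing bond; the number of such bonds equals the number of independent rings.
Ring-closure bonds here: 1.

1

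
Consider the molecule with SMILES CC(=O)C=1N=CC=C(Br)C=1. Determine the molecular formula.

Walk through each heavy atom and fill implicit hydrogens from standard valence (C 4, N 3, O 2, S 2, halogen 1):
  atom 1: C, bond orders sum to 1 (valence 4) → 3 H
  atom 2: C, bond orders sum to 4 (valence 4) → 0 H
  atom 3: O, bond orders sum to 2 (valence 2) → 0 H
  atom 4: C, bond orders sum to 4 (valence 4) → 0 H
  atom 5: N, bond orders sum to 3 (valence 3) → 0 H
  atom 6: C, bond orders sum to 3 (valence 4) → 1 H
  atom 7: C, bond orders sum to 3 (valence 4) → 1 H
  atom 8: C, bond orders sum to 4 (valence 4) → 0 H
  atom 9: Br (halogen, monovalent) → 0 H
  atom 10: C, bond orders sum to 3 (valence 4) → 1 H
Totals → C:7, H:6, Br:1, N:1, O:1.
In Hill order: C7H6BrNO.

C7H6BrNO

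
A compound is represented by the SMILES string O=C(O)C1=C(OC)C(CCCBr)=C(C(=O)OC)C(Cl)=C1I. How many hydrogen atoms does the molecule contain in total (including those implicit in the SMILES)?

Walk through each heavy atom and fill implicit hydrogens from standard valence (C 4, N 3, O 2, S 2, halogen 1):
  atom 1: O, bond orders sum to 2 (valence 2) → 0 H
  atom 2: C, bond orders sum to 4 (valence 4) → 0 H
  atom 3: O, bond orders sum to 1 (valence 2) → 1 H
  atom 4: C, bond orders sum to 4 (valence 4) → 0 H
  atom 5: C, bond orders sum to 4 (valence 4) → 0 H
  atom 6: O, bond orders sum to 2 (valence 2) → 0 H
  atom 7: C, bond orders sum to 1 (valence 4) → 3 H
  atom 8: C, bond orders sum to 4 (valence 4) → 0 H
  atom 9: C, bond orders sum to 2 (valence 4) → 2 H
  atom 10: C, bond orders sum to 2 (valence 4) → 2 H
  atom 11: C, bond orders sum to 2 (valence 4) → 2 H
  atom 12: Br (halogen, monovalent) → 0 H
  atom 13: C, bond orders sum to 4 (valence 4) → 0 H
  atom 14: C, bond orders sum to 4 (valence 4) → 0 H
  atom 15: O, bond orders sum to 2 (valence 2) → 0 H
  atom 16: O, bond orders sum to 2 (valence 2) → 0 H
  atom 17: C, bond orders sum to 1 (valence 4) → 3 H
  atom 18: C, bond orders sum to 4 (valence 4) → 0 H
  atom 19: Cl (halogen, monovalent) → 0 H
  atom 20: C, bond orders sum to 4 (valence 4) → 0 H
  atom 21: I (halogen, monovalent) → 0 H
Total hydrogens: 13.

13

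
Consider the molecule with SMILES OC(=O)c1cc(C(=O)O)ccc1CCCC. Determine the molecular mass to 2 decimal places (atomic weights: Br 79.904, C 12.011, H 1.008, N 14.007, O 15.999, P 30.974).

First, the molecular formula is C12H14O4 (counting implicit H from valence).
  C: 12 × 12.011 = 144.132
  H: 14 × 1.008 = 14.112
  O: 4 × 15.999 = 63.996
Sum: 12×12.011 + 14×1.008 + 4×15.999 = 222.240 → 222.24 g/mol.

222.24 g/mol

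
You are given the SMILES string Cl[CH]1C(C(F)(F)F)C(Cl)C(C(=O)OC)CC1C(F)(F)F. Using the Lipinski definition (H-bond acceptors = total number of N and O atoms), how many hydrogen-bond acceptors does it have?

2

N atoms: 0; O atoms: 2.
Lipinski HBA = 0 + 2 = 2.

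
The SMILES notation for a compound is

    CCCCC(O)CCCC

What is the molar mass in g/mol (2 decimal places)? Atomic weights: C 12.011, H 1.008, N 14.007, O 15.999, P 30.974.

144.26 g/mol

First, the molecular formula is C9H20O (counting implicit H from valence).
  C: 9 × 12.011 = 108.099
  H: 20 × 1.008 = 20.160
  O: 1 × 15.999 = 15.999
Sum: 9×12.011 + 20×1.008 + 1×15.999 = 144.258 → 144.26 g/mol.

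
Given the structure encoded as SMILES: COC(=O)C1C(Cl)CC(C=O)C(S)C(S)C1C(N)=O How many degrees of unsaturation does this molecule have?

4

Degree of unsaturation = (number of rings) + (number of π bonds).
Ring closures in the SMILES: 1.
π bonds: 3 double bonds (each 1 DoU) → 3 DoU from unsaturation.
Total DoU = 1 + 3 = 4.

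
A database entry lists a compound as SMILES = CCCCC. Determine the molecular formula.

C5H12

Walk through each heavy atom and fill implicit hydrogens from standard valence (C 4, N 3, O 2, S 2, halogen 1):
  atom 1: C, bond orders sum to 1 (valence 4) → 3 H
  atom 2: C, bond orders sum to 2 (valence 4) → 2 H
  atom 3: C, bond orders sum to 2 (valence 4) → 2 H
  atom 4: C, bond orders sum to 2 (valence 4) → 2 H
  atom 5: C, bond orders sum to 1 (valence 4) → 3 H
Totals → C:5, H:12.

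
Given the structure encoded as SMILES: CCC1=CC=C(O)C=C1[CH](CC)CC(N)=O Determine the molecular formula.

Walk through each heavy atom and fill implicit hydrogens from standard valence (C 4, N 3, O 2, S 2, halogen 1):
  atom 1: C, bond orders sum to 1 (valence 4) → 3 H
  atom 2: C, bond orders sum to 2 (valence 4) → 2 H
  atom 3: C, bond orders sum to 4 (valence 4) → 0 H
  atom 4: C, bond orders sum to 3 (valence 4) → 1 H
  atom 5: C, bond orders sum to 3 (valence 4) → 1 H
  atom 6: C, bond orders sum to 4 (valence 4) → 0 H
  atom 7: O, bond orders sum to 1 (valence 2) → 1 H
  atom 8: C, bond orders sum to 3 (valence 4) → 1 H
  atom 9: C, bond orders sum to 4 (valence 4) → 0 H
  atom 10: C with explicit H count 1
  atom 11: C, bond orders sum to 2 (valence 4) → 2 H
  atom 12: C, bond orders sum to 1 (valence 4) → 3 H
  atom 13: C, bond orders sum to 2 (valence 4) → 2 H
  atom 14: C, bond orders sum to 4 (valence 4) → 0 H
  atom 15: N, bond orders sum to 1 (valence 3) → 2 H
  atom 16: O, bond orders sum to 2 (valence 2) → 0 H
Totals → C:13, H:19, N:1, O:2.
In Hill order: C13H19NO2.

C13H19NO2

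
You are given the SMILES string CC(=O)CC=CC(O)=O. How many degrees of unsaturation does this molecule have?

3

Degree of unsaturation = (number of rings) + (number of π bonds).
Ring closures in the SMILES: 0.
π bonds: 3 double bonds (each 1 DoU) → 3 DoU from unsaturation.
Total DoU = 0 + 3 = 3.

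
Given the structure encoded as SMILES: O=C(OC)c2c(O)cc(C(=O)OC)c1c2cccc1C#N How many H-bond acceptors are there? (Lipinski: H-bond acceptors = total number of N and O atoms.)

6

N atoms: 1; O atoms: 5.
Lipinski HBA = 1 + 5 = 6.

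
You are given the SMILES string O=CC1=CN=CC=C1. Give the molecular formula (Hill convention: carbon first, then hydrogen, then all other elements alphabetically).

Walk through each heavy atom and fill implicit hydrogens from standard valence (C 4, N 3, O 2, S 2, halogen 1):
  atom 1: O, bond orders sum to 2 (valence 2) → 0 H
  atom 2: C, bond orders sum to 3 (valence 4) → 1 H
  atom 3: C, bond orders sum to 4 (valence 4) → 0 H
  atom 4: C, bond orders sum to 3 (valence 4) → 1 H
  atom 5: N, bond orders sum to 3 (valence 3) → 0 H
  atom 6: C, bond orders sum to 3 (valence 4) → 1 H
  atom 7: C, bond orders sum to 3 (valence 4) → 1 H
  atom 8: C, bond orders sum to 3 (valence 4) → 1 H
Totals → C:6, H:5, N:1, O:1.

C6H5NO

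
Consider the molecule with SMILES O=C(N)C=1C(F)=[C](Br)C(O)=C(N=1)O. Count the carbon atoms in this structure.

Count every carbon token in the SMILES (each C, including those in ring-closure positions and inside branches).
Carbon count: 6.

6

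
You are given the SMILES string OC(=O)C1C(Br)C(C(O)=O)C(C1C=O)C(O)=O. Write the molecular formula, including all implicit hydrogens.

Walk through each heavy atom and fill implicit hydrogens from standard valence (C 4, N 3, O 2, S 2, halogen 1):
  atom 1: O, bond orders sum to 1 (valence 2) → 1 H
  atom 2: C, bond orders sum to 4 (valence 4) → 0 H
  atom 3: O, bond orders sum to 2 (valence 2) → 0 H
  atom 4: C, bond orders sum to 3 (valence 4) → 1 H
  atom 5: C, bond orders sum to 3 (valence 4) → 1 H
  atom 6: Br (halogen, monovalent) → 0 H
  atom 7: C, bond orders sum to 3 (valence 4) → 1 H
  atom 8: C, bond orders sum to 4 (valence 4) → 0 H
  atom 9: O, bond orders sum to 1 (valence 2) → 1 H
  atom 10: O, bond orders sum to 2 (valence 2) → 0 H
  atom 11: C, bond orders sum to 3 (valence 4) → 1 H
  atom 12: C, bond orders sum to 3 (valence 4) → 1 H
  atom 13: C, bond orders sum to 3 (valence 4) → 1 H
  atom 14: O, bond orders sum to 2 (valence 2) → 0 H
  atom 15: C, bond orders sum to 4 (valence 4) → 0 H
  atom 16: O, bond orders sum to 1 (valence 2) → 1 H
  atom 17: O, bond orders sum to 2 (valence 2) → 0 H
Totals → C:9, H:9, Br:1, O:7.
In Hill order: C9H9BrO7.

C9H9BrO7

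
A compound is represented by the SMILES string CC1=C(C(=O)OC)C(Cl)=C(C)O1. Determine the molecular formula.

C8H9ClO3

Walk through each heavy atom and fill implicit hydrogens from standard valence (C 4, N 3, O 2, S 2, halogen 1):
  atom 1: C, bond orders sum to 1 (valence 4) → 3 H
  atom 2: C, bond orders sum to 4 (valence 4) → 0 H
  atom 3: C, bond orders sum to 4 (valence 4) → 0 H
  atom 4: C, bond orders sum to 4 (valence 4) → 0 H
  atom 5: O, bond orders sum to 2 (valence 2) → 0 H
  atom 6: O, bond orders sum to 2 (valence 2) → 0 H
  atom 7: C, bond orders sum to 1 (valence 4) → 3 H
  atom 8: C, bond orders sum to 4 (valence 4) → 0 H
  atom 9: Cl (halogen, monovalent) → 0 H
  atom 10: C, bond orders sum to 4 (valence 4) → 0 H
  atom 11: C, bond orders sum to 1 (valence 4) → 3 H
  atom 12: O, bond orders sum to 2 (valence 2) → 0 H
Totals → C:8, H:9, Cl:1, O:3.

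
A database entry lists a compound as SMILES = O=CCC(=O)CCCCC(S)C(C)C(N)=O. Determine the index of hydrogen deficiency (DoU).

Molecular formula: C11H19NO3S.
DoU = (2C + 2 + N − H − X) / 2, where X is the halogen count and O/S are ignored.
    = (2·11 + 2 + 1 − 19 − 0) / 2 = 6 / 2 = 3.

3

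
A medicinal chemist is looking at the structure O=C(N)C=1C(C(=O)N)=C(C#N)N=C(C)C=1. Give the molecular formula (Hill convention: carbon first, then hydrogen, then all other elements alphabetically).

Walk through each heavy atom and fill implicit hydrogens from standard valence (C 4, N 3, O 2, S 2, halogen 1):
  atom 1: O, bond orders sum to 2 (valence 2) → 0 H
  atom 2: C, bond orders sum to 4 (valence 4) → 0 H
  atom 3: N, bond orders sum to 1 (valence 3) → 2 H
  atom 4: C, bond orders sum to 4 (valence 4) → 0 H
  atom 5: C, bond orders sum to 4 (valence 4) → 0 H
  atom 6: C, bond orders sum to 4 (valence 4) → 0 H
  atom 7: O, bond orders sum to 2 (valence 2) → 0 H
  atom 8: N, bond orders sum to 1 (valence 3) → 2 H
  atom 9: C, bond orders sum to 4 (valence 4) → 0 H
  atom 10: C, bond orders sum to 4 (valence 4) → 0 H
  atom 11: N, bond orders sum to 3 (valence 3) → 0 H
  atom 12: N, bond orders sum to 3 (valence 3) → 0 H
  atom 13: C, bond orders sum to 4 (valence 4) → 0 H
  atom 14: C, bond orders sum to 1 (valence 4) → 3 H
  atom 15: C, bond orders sum to 3 (valence 4) → 1 H
Totals → C:9, H:8, N:4, O:2.

C9H8N4O2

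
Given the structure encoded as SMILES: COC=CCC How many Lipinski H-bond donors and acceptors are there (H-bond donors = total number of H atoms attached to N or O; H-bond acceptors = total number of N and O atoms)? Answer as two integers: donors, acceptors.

0, 1

Donors: find every N or O and count the H atoms it carries.
  atom 2 (O): bond orders sum to 2 → 0 H
Lipinski HBD = 0.
Acceptors: N atoms = 0, O atoms = 1 → HBA = 1.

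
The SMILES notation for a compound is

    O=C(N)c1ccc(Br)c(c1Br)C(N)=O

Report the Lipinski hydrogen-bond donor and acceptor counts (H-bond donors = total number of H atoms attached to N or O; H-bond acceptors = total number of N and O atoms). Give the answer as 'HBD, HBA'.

4, 4

Donors: find every N or O and count the H atoms it carries.
  atom 1 (O): bond orders sum to 2 → 0 H
  atom 3 (N): bond orders sum to 1 → 2 H
  atom 13 (N): bond orders sum to 1 → 2 H
  atom 14 (O): bond orders sum to 2 → 0 H
Lipinski HBD = 4.
Acceptors: N atoms = 2, O atoms = 2 → HBA = 4.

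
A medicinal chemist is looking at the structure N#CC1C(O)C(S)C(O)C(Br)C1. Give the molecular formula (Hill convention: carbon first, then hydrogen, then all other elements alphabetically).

Walk through each heavy atom and fill implicit hydrogens from standard valence (C 4, N 3, O 2, S 2, halogen 1):
  atom 1: N, bond orders sum to 3 (valence 3) → 0 H
  atom 2: C, bond orders sum to 4 (valence 4) → 0 H
  atom 3: C, bond orders sum to 3 (valence 4) → 1 H
  atom 4: C, bond orders sum to 3 (valence 4) → 1 H
  atom 5: O, bond orders sum to 1 (valence 2) → 1 H
  atom 6: C, bond orders sum to 3 (valence 4) → 1 H
  atom 7: S, bond orders sum to 1 (valence 2) → 1 H
  atom 8: C, bond orders sum to 3 (valence 4) → 1 H
  atom 9: O, bond orders sum to 1 (valence 2) → 1 H
  atom 10: C, bond orders sum to 3 (valence 4) → 1 H
  atom 11: Br (halogen, monovalent) → 0 H
  atom 12: C, bond orders sum to 2 (valence 4) → 2 H
Totals → C:7, H:10, Br:1, N:1, O:2, S:1.

C7H10BrNO2S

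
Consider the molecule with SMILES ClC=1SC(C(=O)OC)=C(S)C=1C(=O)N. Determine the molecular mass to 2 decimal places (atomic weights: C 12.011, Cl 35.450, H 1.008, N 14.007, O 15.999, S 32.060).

First, the molecular formula is C7H6ClNO3S2 (counting implicit H from valence).
  C: 7 × 12.011 = 84.077
  Cl: 1 × 35.450 = 35.450
  H: 6 × 1.008 = 6.048
  N: 1 × 14.007 = 14.007
  O: 3 × 15.999 = 47.997
  S: 2 × 32.060 = 64.120
Sum: 7×12.011 + 1×35.450 + 6×1.008 + 1×14.007 + 3×15.999 + 2×32.060 = 251.699 → 251.70 g/mol.

251.70 g/mol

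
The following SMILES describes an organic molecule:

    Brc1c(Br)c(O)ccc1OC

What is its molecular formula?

Walk through each heavy atom and fill implicit hydrogens from standard valence (C 4, N 3, O 2, S 2, halogen 1); for lowercase aromatic atoms, an aromatic c carries 1 H when it has two neighbours and 0 H with three, and aromatic n carries 0 H:
  atom 1: Br (halogen, monovalent) → 0 H
  atom 2: aromatic c, 3 neighbours → 0 H
  atom 3: aromatic c, 3 neighbours → 0 H
  atom 4: Br (halogen, monovalent) → 0 H
  atom 5: aromatic c, 3 neighbours → 0 H
  atom 6: O, bond orders sum to 1 (valence 2) → 1 H
  atom 7: aromatic c, 2 neighbours → 1 H
  atom 8: aromatic c, 2 neighbours → 1 H
  atom 9: aromatic c, 3 neighbours → 0 H
  atom 10: O, bond orders sum to 2 (valence 2) → 0 H
  atom 11: C, bond orders sum to 1 (valence 4) → 3 H
Totals → C:7, H:6, Br:2, O:2.
In Hill order: C7H6Br2O2.

C7H6Br2O2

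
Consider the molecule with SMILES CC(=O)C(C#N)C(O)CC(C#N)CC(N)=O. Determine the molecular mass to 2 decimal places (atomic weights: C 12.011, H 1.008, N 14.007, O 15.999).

223.23 g/mol

First, the molecular formula is C10H13N3O3 (counting implicit H from valence).
  C: 10 × 12.011 = 120.110
  H: 13 × 1.008 = 13.104
  N: 3 × 14.007 = 42.021
  O: 3 × 15.999 = 47.997
Sum: 10×12.011 + 13×1.008 + 3×14.007 + 3×15.999 = 223.232 → 223.23 g/mol.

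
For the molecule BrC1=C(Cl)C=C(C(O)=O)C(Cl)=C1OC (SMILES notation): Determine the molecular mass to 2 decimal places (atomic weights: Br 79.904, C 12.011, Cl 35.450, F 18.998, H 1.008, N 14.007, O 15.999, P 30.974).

First, the molecular formula is C8H5BrCl2O3 (counting implicit H from valence).
  Br: 1 × 79.904 = 79.904
  C: 8 × 12.011 = 96.088
  Cl: 2 × 35.450 = 70.900
  H: 5 × 1.008 = 5.040
  O: 3 × 15.999 = 47.997
Sum: 1×79.904 + 8×12.011 + 2×35.450 + 5×1.008 + 3×15.999 = 299.929 → 299.93 g/mol.

299.93 g/mol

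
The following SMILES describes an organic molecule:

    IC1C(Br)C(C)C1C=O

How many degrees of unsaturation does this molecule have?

2

Degree of unsaturation = (number of rings) + (number of π bonds).
Ring closures in the SMILES: 1.
π bonds: 1 double bond (each 1 DoU) → 1 DoU from unsaturation.
Total DoU = 1 + 1 = 2.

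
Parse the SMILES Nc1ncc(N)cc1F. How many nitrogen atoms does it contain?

Scan the SMILES for N atoms (remember two-letter symbols like Cl and Br are single atoms).
Nitrogen count: 3.

3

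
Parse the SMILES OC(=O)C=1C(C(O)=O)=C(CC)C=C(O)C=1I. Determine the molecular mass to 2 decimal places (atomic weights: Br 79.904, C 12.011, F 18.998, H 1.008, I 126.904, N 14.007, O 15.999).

First, the molecular formula is C10H9IO5 (counting implicit H from valence).
  C: 10 × 12.011 = 120.110
  H: 9 × 1.008 = 9.072
  I: 1 × 126.904 = 126.904
  O: 5 × 15.999 = 79.995
Sum: 10×12.011 + 9×1.008 + 1×126.904 + 5×15.999 = 336.081 → 336.08 g/mol.

336.08 g/mol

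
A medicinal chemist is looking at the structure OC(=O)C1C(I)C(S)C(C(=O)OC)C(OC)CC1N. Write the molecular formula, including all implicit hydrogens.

C11H18INO5S

Walk through each heavy atom and fill implicit hydrogens from standard valence (C 4, N 3, O 2, S 2, halogen 1):
  atom 1: O, bond orders sum to 1 (valence 2) → 1 H
  atom 2: C, bond orders sum to 4 (valence 4) → 0 H
  atom 3: O, bond orders sum to 2 (valence 2) → 0 H
  atom 4: C, bond orders sum to 3 (valence 4) → 1 H
  atom 5: C, bond orders sum to 3 (valence 4) → 1 H
  atom 6: I (halogen, monovalent) → 0 H
  atom 7: C, bond orders sum to 3 (valence 4) → 1 H
  atom 8: S, bond orders sum to 1 (valence 2) → 1 H
  atom 9: C, bond orders sum to 3 (valence 4) → 1 H
  atom 10: C, bond orders sum to 4 (valence 4) → 0 H
  atom 11: O, bond orders sum to 2 (valence 2) → 0 H
  atom 12: O, bond orders sum to 2 (valence 2) → 0 H
  atom 13: C, bond orders sum to 1 (valence 4) → 3 H
  atom 14: C, bond orders sum to 3 (valence 4) → 1 H
  atom 15: O, bond orders sum to 2 (valence 2) → 0 H
  atom 16: C, bond orders sum to 1 (valence 4) → 3 H
  atom 17: C, bond orders sum to 2 (valence 4) → 2 H
  atom 18: C, bond orders sum to 3 (valence 4) → 1 H
  atom 19: N, bond orders sum to 1 (valence 3) → 2 H
Totals → C:11, H:18, I:1, N:1, O:5, S:1.
In Hill order: C11H18INO5S.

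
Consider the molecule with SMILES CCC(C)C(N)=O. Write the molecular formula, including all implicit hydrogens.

Walk through each heavy atom and fill implicit hydrogens from standard valence (C 4, N 3, O 2, S 2, halogen 1):
  atom 1: C, bond orders sum to 1 (valence 4) → 3 H
  atom 2: C, bond orders sum to 2 (valence 4) → 2 H
  atom 3: C, bond orders sum to 3 (valence 4) → 1 H
  atom 4: C, bond orders sum to 1 (valence 4) → 3 H
  atom 5: C, bond orders sum to 4 (valence 4) → 0 H
  atom 6: N, bond orders sum to 1 (valence 3) → 2 H
  atom 7: O, bond orders sum to 2 (valence 2) → 0 H
Totals → C:5, H:11, N:1, O:1.
In Hill order: C5H11NO.

C5H11NO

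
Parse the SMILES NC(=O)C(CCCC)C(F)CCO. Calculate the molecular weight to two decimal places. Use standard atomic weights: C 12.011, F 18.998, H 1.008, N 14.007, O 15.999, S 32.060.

191.25 g/mol

First, the molecular formula is C9H18FNO2 (counting implicit H from valence).
  C: 9 × 12.011 = 108.099
  F: 1 × 18.998 = 18.998
  H: 18 × 1.008 = 18.144
  N: 1 × 14.007 = 14.007
  O: 2 × 15.999 = 31.998
Sum: 9×12.011 + 1×18.998 + 18×1.008 + 1×14.007 + 2×15.999 = 191.246 → 191.25 g/mol.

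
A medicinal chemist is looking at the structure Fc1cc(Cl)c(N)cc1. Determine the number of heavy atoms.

Every atom symbol written in the SMILES (organic subset) is one heavy atom; implicit H are not written.
Heavy atoms by element → C:6, Cl:1, F:1, N:1.
Total: 9.

9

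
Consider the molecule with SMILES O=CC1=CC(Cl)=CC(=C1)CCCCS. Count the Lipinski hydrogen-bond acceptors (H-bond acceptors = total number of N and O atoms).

N atoms: 0; O atoms: 1.
Lipinski HBA = 0 + 1 = 1.

1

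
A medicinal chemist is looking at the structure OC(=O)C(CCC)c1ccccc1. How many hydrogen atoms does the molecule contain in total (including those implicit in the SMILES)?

Walk through each heavy atom and fill implicit hydrogens from standard valence (C 4, N 3, O 2, S 2, halogen 1); for lowercase aromatic atoms, an aromatic c carries 1 H when it has two neighbours and 0 H with three, and aromatic n carries 0 H:
  atom 1: O, bond orders sum to 1 (valence 2) → 1 H
  atom 2: C, bond orders sum to 4 (valence 4) → 0 H
  atom 3: O, bond orders sum to 2 (valence 2) → 0 H
  atom 4: C, bond orders sum to 3 (valence 4) → 1 H
  atom 5: C, bond orders sum to 2 (valence 4) → 2 H
  atom 6: C, bond orders sum to 2 (valence 4) → 2 H
  atom 7: C, bond orders sum to 1 (valence 4) → 3 H
  atom 8: aromatic c, 3 neighbours → 0 H
  atom 9: aromatic c, 2 neighbours → 1 H
  atom 10: aromatic c, 2 neighbours → 1 H
  atom 11: aromatic c, 2 neighbours → 1 H
  atom 12: aromatic c, 2 neighbours → 1 H
  atom 13: aromatic c, 2 neighbours → 1 H
Total hydrogens: 14.

14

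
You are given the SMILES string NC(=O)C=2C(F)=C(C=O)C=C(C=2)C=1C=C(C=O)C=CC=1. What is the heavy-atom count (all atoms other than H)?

20

Every atom symbol written in the SMILES (organic subset) is one heavy atom; implicit H are not written.
Heavy atoms by element → C:15, F:1, N:1, O:3.
Total: 20.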